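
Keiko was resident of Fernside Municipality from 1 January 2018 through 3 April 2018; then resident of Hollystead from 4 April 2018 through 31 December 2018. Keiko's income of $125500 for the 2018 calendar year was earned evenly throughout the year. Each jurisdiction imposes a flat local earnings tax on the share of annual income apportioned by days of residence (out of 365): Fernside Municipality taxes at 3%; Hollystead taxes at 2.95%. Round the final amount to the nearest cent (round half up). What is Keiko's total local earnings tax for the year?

Fernside Municipality, 1 January – 3 April 2018: 93 days → $125500 × 3% × 93/365 = $959.3014
Hollystead, 4 April – 31 December 2018: 272 days → $125500 × 2.95% × 272/365 = $2758.9370
Total = $3718.2384

$3718.24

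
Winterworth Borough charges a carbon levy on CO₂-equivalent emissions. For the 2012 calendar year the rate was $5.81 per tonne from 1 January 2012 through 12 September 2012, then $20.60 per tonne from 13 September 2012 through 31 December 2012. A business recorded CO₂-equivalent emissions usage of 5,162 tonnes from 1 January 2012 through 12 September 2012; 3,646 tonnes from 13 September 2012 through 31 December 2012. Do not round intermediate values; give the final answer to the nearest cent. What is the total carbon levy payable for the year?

1 January – 12 September 2012: 5,162 tonnes at $5.81/tonne → $29,991.22
13 September – 31 December 2012: 3,646 tonnes at $20.60/tonne → $75,107.60

$105,098.82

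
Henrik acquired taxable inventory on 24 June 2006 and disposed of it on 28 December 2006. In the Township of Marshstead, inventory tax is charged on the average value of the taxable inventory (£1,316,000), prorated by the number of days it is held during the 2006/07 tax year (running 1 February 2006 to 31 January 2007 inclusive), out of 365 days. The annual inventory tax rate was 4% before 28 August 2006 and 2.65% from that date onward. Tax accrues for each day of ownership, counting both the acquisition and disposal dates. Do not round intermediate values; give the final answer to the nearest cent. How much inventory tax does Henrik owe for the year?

£21,126.31

24 June – 27 August 2006: 65 days at 4% → £1,316,000 × 4% × 65/365 = £9,374.2466
28 August – 28 December 2006: 123 days at 2.65% → £1,316,000 × 2.65% × 123/365 = £11,752.0603
Total = £21,126.3068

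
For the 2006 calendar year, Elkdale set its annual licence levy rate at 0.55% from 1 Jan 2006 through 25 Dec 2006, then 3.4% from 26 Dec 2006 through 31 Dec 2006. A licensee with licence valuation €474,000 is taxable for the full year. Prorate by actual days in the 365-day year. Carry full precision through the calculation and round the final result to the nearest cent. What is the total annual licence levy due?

1 Jan – 25 Dec 2006: 359 days at 0.55% → €474,000 × 0.55% × 359/365 = €2,564.1452
26 Dec – 31 Dec 2006: 6 days at 3.4% → €474,000 × 3.4% × 6/365 = €264.9205
Total = €2,829.0658

€2,829.07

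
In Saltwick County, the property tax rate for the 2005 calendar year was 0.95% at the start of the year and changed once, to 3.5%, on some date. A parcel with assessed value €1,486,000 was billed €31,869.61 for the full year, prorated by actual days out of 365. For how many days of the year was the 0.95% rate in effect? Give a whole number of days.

194 days

Let d = days at the first rate; then 365 − d days at the second rate.
€1,486,000 × [0.95%·d + 3.5%·(365−d)] / 365 = €31,869.61
Solving gives d = 194, so the new rate took effect on July 14, 2005.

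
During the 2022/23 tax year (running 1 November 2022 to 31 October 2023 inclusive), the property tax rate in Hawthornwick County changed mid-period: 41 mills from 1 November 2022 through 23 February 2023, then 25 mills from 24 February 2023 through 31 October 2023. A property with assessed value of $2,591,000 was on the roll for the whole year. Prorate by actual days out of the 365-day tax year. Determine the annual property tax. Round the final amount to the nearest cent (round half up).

$77,836.48

1 November 2022 – 23 February 2023: 115 days at 41 mills → $2,591,000 × 4.1% × 115/365 = $33,470.0411
24 February – 31 October 2023: 250 days at 25 mills → $2,591,000 × 2.5% × 250/365 = $44,366.4384
Total = $77,836.4795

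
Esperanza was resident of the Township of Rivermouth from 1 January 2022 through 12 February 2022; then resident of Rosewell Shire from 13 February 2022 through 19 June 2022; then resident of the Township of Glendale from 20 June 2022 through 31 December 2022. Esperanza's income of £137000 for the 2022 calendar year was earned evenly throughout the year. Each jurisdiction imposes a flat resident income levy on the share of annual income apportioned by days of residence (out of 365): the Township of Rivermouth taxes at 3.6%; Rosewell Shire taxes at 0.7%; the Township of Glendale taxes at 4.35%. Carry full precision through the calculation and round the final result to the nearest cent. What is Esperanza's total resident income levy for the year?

The Township of Rivermouth, 1 January – 12 February 2022: 43 days → £137000 × 3.6% × 43/365 = £581.0301
Rosewell Shire, 13 February – 19 June 2022: 127 days → £137000 × 0.7% × 127/365 = £333.6795
The Township of Glendale, 20 June – 31 December 2022: 195 days → £137000 × 4.35% × 195/365 = £3183.8425
Total = £4098.5521

£4098.55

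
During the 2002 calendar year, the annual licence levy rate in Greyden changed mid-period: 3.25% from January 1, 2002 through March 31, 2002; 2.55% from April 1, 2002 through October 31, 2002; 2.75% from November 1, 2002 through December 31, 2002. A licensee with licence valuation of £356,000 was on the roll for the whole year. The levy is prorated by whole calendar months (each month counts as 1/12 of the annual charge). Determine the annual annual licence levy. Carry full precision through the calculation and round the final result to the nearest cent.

January 1 – March 31, 2002: 3 months at 3.25% → £356,000 × 3.25% × 3/12 = £2,892.5000
April 1 – October 31, 2002: 7 months at 2.55% → £356,000 × 2.55% × 7/12 = £5,295.5000
November 1 – December 31, 2002: 2 months at 2.75% → £356,000 × 2.75% × 2/12 = £1,631.6667
Total = £9,819.6667

£9,819.67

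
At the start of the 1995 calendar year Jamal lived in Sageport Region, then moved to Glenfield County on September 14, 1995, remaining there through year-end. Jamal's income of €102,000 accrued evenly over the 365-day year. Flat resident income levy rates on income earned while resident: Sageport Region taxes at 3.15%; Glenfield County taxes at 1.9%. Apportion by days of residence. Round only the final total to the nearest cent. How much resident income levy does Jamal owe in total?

Sageport Region, January 1 – September 13, 1995: 256 days → €102,000 × 3.15% × 256/365 = €2,253.5014
Glenfield County, September 14 – December 31, 1995: 109 days → €102,000 × 1.9% × 109/365 = €578.7452
Total = €2,832.2466

€2,832.25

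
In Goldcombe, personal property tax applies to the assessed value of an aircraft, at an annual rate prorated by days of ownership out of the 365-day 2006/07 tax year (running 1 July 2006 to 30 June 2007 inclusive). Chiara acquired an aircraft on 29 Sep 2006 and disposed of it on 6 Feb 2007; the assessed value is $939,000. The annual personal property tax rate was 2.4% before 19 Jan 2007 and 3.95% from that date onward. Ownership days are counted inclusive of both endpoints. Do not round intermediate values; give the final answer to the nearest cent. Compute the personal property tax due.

29 Sep 2006 – 18 Jan 2007: 112 days at 2.4% → $939,000 × 2.4% × 112/365 = $6,915.1562
19 Jan – 6 Feb 2007: 19 days at 3.95% → $939,000 × 3.95% × 19/365 = $1,930.7384
Total = $8,845.8945

$8,845.89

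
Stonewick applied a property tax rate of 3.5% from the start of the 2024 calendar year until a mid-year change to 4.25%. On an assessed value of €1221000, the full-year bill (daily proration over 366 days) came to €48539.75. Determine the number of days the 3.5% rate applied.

134 days

Let d = days at the first rate; then 366 − d days at the second rate.
€1221000 × [3.5%·d + 4.25%·(366−d)] / 366 = €48539.75
Solving gives d = 134, so the new rate took effect on May 14, 2024.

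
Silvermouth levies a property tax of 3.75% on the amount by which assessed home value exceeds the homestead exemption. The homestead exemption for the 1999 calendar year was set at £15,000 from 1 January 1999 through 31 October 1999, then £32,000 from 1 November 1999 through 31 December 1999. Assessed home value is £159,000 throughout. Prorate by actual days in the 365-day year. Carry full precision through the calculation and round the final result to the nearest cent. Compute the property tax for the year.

1 January – 31 October 1999: 304 days, exemption £15,000 → (£159,000 − £15,000) × 3.75% × 304/365 = £4,497.5342
1 November – 31 December 1999: 61 days, exemption £32,000 → (£159,000 − £32,000) × 3.75% × 61/365 = £795.9247
Total = £5,293.4589

£5,293.46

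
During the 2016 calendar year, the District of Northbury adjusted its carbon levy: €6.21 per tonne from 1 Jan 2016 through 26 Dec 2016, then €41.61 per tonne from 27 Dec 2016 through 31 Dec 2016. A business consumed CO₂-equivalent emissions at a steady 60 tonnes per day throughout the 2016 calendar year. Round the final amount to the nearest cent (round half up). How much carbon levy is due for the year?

€146991.60

1 Jan – 26 Dec 2016: 361 days × 60 tonnes/day = 21,660 tonnes at €6.21/tonne → €134508.60
27 Dec – 31 Dec 2016: 5 days × 60 tonnes/day = 300 tonnes at €41.61/tonne → €12483.00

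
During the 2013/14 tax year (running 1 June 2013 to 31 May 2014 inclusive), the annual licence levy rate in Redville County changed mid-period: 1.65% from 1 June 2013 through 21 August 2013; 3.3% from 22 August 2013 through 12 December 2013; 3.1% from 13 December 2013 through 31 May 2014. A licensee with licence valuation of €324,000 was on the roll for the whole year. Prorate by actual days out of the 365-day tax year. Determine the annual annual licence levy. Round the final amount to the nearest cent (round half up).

1 June – 21 August 2013: 82 days at 1.65% → €324,000 × 1.65% × 82/365 = €1,201.0192
22 August – 12 December 2013: 113 days at 3.3% → €324,000 × 3.3% × 113/365 = €3,310.1260
13 December 2013 – 31 May 2014: 170 days at 3.1% → €324,000 × 3.1% × 170/365 = €4,678.0274
Total = €9,189.1726

€9,189.17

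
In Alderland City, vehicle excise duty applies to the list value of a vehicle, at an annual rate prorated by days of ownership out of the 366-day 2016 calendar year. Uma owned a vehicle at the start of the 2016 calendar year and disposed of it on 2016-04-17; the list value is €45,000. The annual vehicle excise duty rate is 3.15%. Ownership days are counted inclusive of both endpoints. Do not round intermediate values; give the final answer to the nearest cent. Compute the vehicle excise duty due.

Days held (2016-01-01 to 2016-04-17): 108 out of 366
Tax = €45,000 × 3.15% × 108/366 = €418.2787

€418.28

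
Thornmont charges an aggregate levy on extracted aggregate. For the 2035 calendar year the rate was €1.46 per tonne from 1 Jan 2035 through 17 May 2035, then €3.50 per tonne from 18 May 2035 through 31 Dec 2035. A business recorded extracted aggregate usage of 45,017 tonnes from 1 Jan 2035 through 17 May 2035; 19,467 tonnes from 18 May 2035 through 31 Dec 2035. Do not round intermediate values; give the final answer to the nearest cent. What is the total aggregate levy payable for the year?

1 Jan – 17 May 2035: 45,017 tonnes at €1.46/tonne → €65724.82
18 May – 31 Dec 2035: 19,467 tonnes at €3.50/tonne → €68134.50

€133859.32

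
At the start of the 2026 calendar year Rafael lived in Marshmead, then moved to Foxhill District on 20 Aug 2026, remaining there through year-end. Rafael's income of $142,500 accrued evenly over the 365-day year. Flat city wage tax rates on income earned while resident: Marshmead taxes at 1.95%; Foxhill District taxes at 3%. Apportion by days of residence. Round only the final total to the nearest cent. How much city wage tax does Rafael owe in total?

Marshmead, 1 Jan – 19 Aug 2026: 231 days → $142,500 × 1.95% × 231/365 = $1,758.6062
Foxhill District, 20 Aug – 31 Dec 2026: 134 days → $142,500 × 3% × 134/365 = $1,569.4521
Total = $3,328.0582

$3,328.06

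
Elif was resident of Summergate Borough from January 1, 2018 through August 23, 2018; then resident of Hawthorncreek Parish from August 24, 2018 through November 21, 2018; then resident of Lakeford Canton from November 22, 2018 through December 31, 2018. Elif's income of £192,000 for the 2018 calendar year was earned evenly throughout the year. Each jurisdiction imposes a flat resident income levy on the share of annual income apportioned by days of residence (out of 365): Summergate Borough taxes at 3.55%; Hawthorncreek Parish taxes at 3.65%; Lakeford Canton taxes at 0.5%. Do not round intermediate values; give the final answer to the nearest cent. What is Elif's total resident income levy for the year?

Summergate Borough, January 1 – August 23, 2018: 235 days → £192,000 × 3.55% × 235/365 = £4,388.3836
Hawthorncreek Parish, August 24 – November 21, 2018: 90 days → £192,000 × 3.65% × 90/365 = £1,728.0000
Lakeford Canton, November 22 – December 31, 2018: 40 days → £192,000 × 0.5% × 40/365 = £105.2055
Total = £6,221.5890

£6,221.59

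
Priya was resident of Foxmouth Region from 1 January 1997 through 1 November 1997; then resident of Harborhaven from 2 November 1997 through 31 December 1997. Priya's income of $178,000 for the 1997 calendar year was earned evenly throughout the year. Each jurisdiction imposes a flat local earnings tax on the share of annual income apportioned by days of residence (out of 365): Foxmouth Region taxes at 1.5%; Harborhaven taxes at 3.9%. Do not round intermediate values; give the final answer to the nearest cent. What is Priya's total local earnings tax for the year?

$3,372.25

Foxmouth Region, 1 January – 1 November 1997: 305 days → $178,000 × 1.5% × 305/365 = $2,231.0959
Harborhaven, 2 November – 31 December 1997: 60 days → $178,000 × 3.9% × 60/365 = $1,141.1507
Total = $3,372.2466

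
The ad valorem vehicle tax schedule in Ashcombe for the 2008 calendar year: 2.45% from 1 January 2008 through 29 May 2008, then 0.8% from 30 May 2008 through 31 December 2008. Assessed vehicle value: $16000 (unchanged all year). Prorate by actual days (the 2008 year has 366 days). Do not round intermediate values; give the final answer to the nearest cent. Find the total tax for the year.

$236.20

1 January – 29 May 2008: 150 days at 2.45% → $16000 × 2.45% × 150/366 = $160.6557
30 May – 31 December 2008: 216 days at 0.8% → $16000 × 0.8% × 216/366 = $75.5410
Total = $236.1967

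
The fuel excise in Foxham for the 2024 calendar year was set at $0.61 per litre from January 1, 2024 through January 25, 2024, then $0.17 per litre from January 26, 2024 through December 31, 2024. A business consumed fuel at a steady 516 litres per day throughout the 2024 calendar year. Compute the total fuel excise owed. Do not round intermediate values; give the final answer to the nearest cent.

$37781.52

January 1 – January 25, 2024: 25 days × 516 litres/day = 12,900 litres at $0.61/litre → $7869.00
January 26 – December 31, 2024: 341 days × 516 litres/day = 175,956 litres at $0.17/litre → $29912.52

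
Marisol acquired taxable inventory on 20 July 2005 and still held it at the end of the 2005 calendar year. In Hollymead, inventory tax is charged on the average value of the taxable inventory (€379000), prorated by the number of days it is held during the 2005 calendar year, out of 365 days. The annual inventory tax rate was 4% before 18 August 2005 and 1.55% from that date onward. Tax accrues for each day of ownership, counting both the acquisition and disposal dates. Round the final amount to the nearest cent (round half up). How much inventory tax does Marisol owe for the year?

20 July – 17 August 2005: 29 days at 4% → €379000 × 4% × 29/365 = €1204.4932
18 August – 31 December 2005: 136 days at 1.55% → €379000 × 1.55% × 136/365 = €2188.8548
Total = €3393.3479

€3393.35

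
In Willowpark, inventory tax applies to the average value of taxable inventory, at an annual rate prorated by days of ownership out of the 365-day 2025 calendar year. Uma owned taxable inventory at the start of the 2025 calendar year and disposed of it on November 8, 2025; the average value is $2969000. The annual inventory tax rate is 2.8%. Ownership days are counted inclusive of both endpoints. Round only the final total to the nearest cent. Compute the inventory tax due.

Days held (January 1 – November 8, 2025): 312 out of 365
Tax = $2969000 × 2.8% × 312/365 = $71060.7781

$71060.78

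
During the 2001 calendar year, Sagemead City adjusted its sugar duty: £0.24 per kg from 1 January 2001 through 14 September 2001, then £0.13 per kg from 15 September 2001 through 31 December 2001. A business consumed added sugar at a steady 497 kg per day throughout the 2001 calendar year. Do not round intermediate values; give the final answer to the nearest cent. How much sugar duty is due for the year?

1 January – 14 September 2001: 257 days × 497 kg/day = 127,729 kg at £0.24/kg → £30654.96
15 September – 31 December 2001: 108 days × 497 kg/day = 53,676 kg at £0.13/kg → £6977.88

£37632.84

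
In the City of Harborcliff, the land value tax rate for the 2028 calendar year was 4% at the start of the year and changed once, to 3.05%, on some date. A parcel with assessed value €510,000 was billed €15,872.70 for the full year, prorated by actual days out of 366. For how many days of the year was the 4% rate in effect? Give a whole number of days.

24 days

Let d = days at the first rate; then 366 − d days at the second rate.
€510,000 × [4%·d + 3.05%·(366−d)] / 366 = €15,872.70
Solving gives d = 24, so the new rate took effect on January 25, 2028.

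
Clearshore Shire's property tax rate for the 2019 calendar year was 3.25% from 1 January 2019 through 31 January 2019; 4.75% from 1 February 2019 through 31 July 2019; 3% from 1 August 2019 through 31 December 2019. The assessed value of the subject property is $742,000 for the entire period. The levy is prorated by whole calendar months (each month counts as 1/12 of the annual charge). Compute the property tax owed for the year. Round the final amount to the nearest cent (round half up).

$28,907.08

1 January – 31 January 2019: 1 month at 3.25% → $742,000 × 3.25% × 1/12 = $2,009.5833
1 February – 31 July 2019: 6 months at 4.75% → $742,000 × 4.75% × 6/12 = $17,622.5000
1 August – 31 December 2019: 5 months at 3% → $742,000 × 3% × 5/12 = $9,275.0000
Total = $28,907.0833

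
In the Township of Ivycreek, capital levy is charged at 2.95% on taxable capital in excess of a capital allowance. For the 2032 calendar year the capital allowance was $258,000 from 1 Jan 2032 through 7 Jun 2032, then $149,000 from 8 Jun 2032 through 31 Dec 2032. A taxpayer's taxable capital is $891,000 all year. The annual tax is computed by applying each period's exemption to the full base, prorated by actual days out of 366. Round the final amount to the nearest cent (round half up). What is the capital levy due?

1 Jan – 7 Jun 2032: 159 days, exemption $258,000 → ($891,000 − $258,000) × 2.95% × 159/366 = $8,112.2582
8 Jun – 31 Dec 2032: 207 days, exemption $149,000 → ($891,000 − $149,000) × 2.95% × 207/366 = $12,379.8443
Total = $20,492.1025

$20,492.10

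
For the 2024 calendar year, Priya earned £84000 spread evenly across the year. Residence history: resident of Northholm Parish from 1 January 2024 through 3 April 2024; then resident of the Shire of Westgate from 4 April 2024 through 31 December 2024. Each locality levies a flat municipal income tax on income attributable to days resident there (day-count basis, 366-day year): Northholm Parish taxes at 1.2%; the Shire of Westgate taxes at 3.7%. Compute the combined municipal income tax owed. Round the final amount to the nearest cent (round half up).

£2568.66

Northholm Parish, 1 January – 3 April 2024: 94 days → £84000 × 1.2% × 94/366 = £258.8852
The Shire of Westgate, 4 April – 31 December 2024: 272 days → £84000 × 3.7% × 272/366 = £2309.7705
Total = £2568.6557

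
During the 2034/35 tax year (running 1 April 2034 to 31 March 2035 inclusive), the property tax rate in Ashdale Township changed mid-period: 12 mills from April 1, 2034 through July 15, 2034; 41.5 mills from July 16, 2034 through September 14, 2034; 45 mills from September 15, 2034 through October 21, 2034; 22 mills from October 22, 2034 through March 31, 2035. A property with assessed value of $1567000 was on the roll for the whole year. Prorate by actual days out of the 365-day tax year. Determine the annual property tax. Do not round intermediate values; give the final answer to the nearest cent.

April 1 – July 15, 2034: 106 days at 12 mills → $1567000 × 1.2% × 106/365 = $5460.8877
July 16 – September 14, 2034: 61 days at 41.5 mills → $1567000 × 4.15% × 61/365 = $10868.1110
September 15 – October 21, 2034: 37 days at 45 mills → $1567000 × 4.5% × 37/365 = $7148.0959
October 22, 2034 – March 31, 2035: 161 days at 22 mills → $1567000 × 2.2% × 161/365 = $15206.3397
Total = $38683.4342

$38683.43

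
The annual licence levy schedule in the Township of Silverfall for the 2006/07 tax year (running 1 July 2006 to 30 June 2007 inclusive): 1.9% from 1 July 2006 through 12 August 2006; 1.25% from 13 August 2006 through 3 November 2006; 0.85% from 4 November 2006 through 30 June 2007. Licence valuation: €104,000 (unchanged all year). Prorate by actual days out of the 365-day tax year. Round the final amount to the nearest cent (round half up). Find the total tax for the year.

€1,107.24

1 July – 12 August 2006: 43 days at 1.9% → €104,000 × 1.9% × 43/365 = €232.7890
13 August – 3 November 2006: 83 days at 1.25% → €104,000 × 1.25% × 83/365 = €295.6164
4 November 2006 – 30 June 2007: 239 days at 0.85% → €104,000 × 0.85% × 239/365 = €578.8384
Total = €1,107.2438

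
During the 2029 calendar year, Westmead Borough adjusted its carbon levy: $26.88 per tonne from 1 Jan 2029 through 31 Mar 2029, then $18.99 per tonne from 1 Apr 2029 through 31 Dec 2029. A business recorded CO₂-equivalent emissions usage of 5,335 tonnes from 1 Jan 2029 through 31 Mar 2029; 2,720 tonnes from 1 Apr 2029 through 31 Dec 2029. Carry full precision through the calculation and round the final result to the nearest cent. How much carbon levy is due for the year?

1 Jan – 31 Mar 2029: 5,335 tonnes at $26.88/tonne → $143,404.80
1 Apr – 31 Dec 2029: 2,720 tonnes at $18.99/tonne → $51,652.80

$195,057.60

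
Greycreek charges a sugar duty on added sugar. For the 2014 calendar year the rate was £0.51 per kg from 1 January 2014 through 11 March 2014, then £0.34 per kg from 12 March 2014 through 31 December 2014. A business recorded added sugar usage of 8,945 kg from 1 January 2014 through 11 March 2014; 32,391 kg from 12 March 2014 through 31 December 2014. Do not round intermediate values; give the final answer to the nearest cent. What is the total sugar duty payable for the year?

£15574.89

1 January – 11 March 2014: 8,945 kg at £0.51/kg → £4561.95
12 March – 31 December 2014: 32,391 kg at £0.34/kg → £11012.94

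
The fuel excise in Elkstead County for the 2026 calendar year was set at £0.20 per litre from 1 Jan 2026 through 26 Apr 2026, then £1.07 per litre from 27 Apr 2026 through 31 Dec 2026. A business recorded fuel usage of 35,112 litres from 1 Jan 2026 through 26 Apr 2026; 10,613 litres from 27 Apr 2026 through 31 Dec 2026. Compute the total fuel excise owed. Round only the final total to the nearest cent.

£18,378.31

1 Jan – 26 Apr 2026: 35,112 litres at £0.20/litre → £7,022.40
27 Apr – 31 Dec 2026: 10,613 litres at £1.07/litre → £11,355.91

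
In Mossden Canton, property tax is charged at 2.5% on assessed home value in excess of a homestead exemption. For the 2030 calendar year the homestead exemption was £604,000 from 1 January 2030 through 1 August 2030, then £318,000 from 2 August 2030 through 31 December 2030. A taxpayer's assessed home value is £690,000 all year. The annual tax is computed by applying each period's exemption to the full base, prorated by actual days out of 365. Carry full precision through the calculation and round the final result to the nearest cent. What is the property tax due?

1 January – 1 August 2030: 213 days, exemption £604,000 → (£690,000 − £604,000) × 2.5% × 213/365 = £1,254.6575
2 August – 31 December 2030: 152 days, exemption £318,000 → (£690,000 − £318,000) × 2.5% × 152/365 = £3,872.8767
Total = £5,127.5342

£5,127.53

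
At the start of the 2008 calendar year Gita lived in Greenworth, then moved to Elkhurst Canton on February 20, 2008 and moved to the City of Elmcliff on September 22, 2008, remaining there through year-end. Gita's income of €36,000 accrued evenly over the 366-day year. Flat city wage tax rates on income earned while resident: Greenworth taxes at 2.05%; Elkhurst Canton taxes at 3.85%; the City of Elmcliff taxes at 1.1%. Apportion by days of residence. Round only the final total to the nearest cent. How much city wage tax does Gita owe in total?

€1,024.28

Greenworth, January 1 – February 19, 2008: 50 days → €36,000 × 2.05% × 50/366 = €100.8197
Elkhurst Canton, February 20 – September 21, 2008: 215 days → €36,000 × 3.85% × 215/366 = €814.1803
The City of Elmcliff, September 22 – December 31, 2008: 101 days → €36,000 × 1.1% × 101/366 = €109.2787
Total = €1,024.2787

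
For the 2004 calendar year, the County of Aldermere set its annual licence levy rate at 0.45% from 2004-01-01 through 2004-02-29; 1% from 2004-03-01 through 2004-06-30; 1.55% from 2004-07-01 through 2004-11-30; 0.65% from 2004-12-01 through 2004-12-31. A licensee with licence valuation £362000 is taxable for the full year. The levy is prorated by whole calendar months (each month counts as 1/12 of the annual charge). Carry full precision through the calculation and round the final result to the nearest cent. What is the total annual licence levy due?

£4012.17

2004-01-01 to 2004-02-29: 2 months at 0.45% → £362000 × 0.45% × 2/12 = £271.5000
2004-03-01 to 2004-06-30: 4 months at 1% → £362000 × 1% × 4/12 = £1206.6667
2004-07-01 to 2004-11-30: 5 months at 1.55% → £362000 × 1.55% × 5/12 = £2337.9167
2004-12-01 to 2004-12-31: 1 month at 0.65% → £362000 × 0.65% × 1/12 = £196.0833
Total = £4012.1667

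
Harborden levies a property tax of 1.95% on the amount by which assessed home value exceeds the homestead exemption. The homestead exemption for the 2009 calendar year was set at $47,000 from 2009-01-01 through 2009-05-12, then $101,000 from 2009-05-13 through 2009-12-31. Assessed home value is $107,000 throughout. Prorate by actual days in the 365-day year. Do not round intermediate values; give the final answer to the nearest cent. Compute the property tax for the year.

$497.81

2009-01-01 to 2009-05-12: 132 days, exemption $47,000 → ($107,000 − $47,000) × 1.95% × 132/365 = $423.1233
2009-05-13 to 2009-12-31: 233 days, exemption $101,000 → ($107,000 − $101,000) × 1.95% × 233/365 = $74.6877
Total = $497.8110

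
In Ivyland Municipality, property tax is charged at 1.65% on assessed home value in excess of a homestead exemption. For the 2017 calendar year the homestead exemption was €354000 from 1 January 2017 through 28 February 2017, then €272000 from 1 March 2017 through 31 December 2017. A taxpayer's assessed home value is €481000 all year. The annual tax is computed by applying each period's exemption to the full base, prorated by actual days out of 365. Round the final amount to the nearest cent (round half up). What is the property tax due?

1 January – 28 February 2017: 59 days, exemption €354000 → (€481000 − €354000) × 1.65% × 59/365 = €338.7247
1 March – 31 December 2017: 306 days, exemption €272000 → (€481000 − €272000) × 1.65% × 306/365 = €2891.0712
Total = €3229.7959

€3229.80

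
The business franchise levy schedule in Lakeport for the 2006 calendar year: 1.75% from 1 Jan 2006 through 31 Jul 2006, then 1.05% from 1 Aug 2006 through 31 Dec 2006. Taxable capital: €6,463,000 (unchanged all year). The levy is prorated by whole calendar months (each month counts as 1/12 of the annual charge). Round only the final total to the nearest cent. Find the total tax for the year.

1 Jan – 31 Jul 2006: 7 months at 1.75% → €6,463,000 × 1.75% × 7/12 = €65,976.4583
1 Aug – 31 Dec 2006: 5 months at 1.05% → €6,463,000 × 1.05% × 5/12 = €28,275.6250
Total = €94,252.0833

€94,252.08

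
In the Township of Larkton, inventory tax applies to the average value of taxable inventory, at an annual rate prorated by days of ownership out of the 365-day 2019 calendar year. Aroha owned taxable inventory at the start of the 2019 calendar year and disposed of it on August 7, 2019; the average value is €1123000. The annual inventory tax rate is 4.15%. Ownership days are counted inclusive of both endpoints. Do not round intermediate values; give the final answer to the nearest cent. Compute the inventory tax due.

Days held (January 1 – August 7, 2019): 219 out of 365
Tax = €1123000 × 4.15% × 219/365 = €27962.7000

€27962.70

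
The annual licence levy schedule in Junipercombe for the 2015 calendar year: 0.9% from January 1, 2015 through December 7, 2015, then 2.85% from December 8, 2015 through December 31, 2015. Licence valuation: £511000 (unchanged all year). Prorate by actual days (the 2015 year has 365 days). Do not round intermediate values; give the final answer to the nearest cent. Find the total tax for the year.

£5254.20

January 1 – December 7, 2015: 341 days at 0.9% → £511000 × 0.9% × 341/365 = £4296.6000
December 8 – December 31, 2015: 24 days at 2.85% → £511000 × 2.85% × 24/365 = £957.6000
Total = £5254.2000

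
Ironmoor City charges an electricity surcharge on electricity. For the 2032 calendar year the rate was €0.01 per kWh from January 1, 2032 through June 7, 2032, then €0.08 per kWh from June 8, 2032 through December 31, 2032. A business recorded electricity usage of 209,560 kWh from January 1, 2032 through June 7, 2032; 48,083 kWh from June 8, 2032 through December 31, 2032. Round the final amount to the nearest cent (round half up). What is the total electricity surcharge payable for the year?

January 1 – June 7, 2032: 209,560 kWh at €0.01/kWh → €2,095.60
June 8 – December 31, 2032: 48,083 kWh at €0.08/kWh → €3,846.64

€5,942.24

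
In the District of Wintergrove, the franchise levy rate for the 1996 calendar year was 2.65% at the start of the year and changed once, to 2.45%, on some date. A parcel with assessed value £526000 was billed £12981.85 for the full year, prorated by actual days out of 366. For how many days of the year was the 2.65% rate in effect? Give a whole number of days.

33 days

Let d = days at the first rate; then 366 − d days at the second rate.
£526000 × [2.65%·d + 2.45%·(366−d)] / 366 = £12981.85
Solving gives d = 33, so the new rate took effect on 3 February 1996.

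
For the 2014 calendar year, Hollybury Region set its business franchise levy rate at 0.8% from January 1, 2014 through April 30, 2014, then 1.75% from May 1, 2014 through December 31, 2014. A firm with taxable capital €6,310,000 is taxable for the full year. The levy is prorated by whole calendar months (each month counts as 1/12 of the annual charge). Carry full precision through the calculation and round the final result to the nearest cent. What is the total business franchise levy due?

January 1 – April 30, 2014: 4 months at 0.8% → €6,310,000 × 0.8% × 4/12 = €16,826.6667
May 1 – December 31, 2014: 8 months at 1.75% → €6,310,000 × 1.75% × 8/12 = €73,616.6667
Total = €90,443.3333

€90,443.33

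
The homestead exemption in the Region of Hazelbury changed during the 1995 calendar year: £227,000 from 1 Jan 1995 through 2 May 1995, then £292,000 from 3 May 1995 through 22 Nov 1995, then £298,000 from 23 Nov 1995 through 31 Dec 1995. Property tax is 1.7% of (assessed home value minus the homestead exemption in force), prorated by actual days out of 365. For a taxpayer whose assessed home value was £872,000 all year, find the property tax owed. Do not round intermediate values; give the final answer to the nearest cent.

£10,218.44

1 Jan – 2 May 1995: 122 days, exemption £227,000 → (£872,000 − £227,000) × 1.7% × 122/365 = £3,665.0137
3 May – 22 Nov 1995: 204 days, exemption £292,000 → (£872,000 − £292,000) × 1.7% × 204/365 = £5,510.7945
23 Nov – 31 Dec 1995: 39 days, exemption £298,000 → (£872,000 − £298,000) × 1.7% × 39/365 = £1,042.6356
Total = £10,218.4438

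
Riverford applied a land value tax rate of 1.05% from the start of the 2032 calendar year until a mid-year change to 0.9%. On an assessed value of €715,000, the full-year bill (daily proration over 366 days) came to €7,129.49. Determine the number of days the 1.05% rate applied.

Let d = days at the first rate; then 366 − d days at the second rate.
€715,000 × [1.05%·d + 0.9%·(366−d)] / 366 = €7,129.49
Solving gives d = 237, so the new rate took effect on August 25, 2032.

237 days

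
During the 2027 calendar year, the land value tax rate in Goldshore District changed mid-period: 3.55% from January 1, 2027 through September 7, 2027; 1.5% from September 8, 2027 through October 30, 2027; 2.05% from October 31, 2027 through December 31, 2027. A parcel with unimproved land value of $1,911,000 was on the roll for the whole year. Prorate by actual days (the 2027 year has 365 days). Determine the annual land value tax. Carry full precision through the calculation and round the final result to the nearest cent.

January 1 – September 7, 2027: 250 days at 3.55% → $1,911,000 × 3.55% × 250/365 = $46,466.0959
September 8 – October 30, 2027: 53 days at 1.5% → $1,911,000 × 1.5% × 53/365 = $4,162.3151
October 31 – December 31, 2027: 62 days at 2.05% → $1,911,000 × 2.05% × 62/365 = $6,654.4685
Total = $57,282.8795

$57,282.88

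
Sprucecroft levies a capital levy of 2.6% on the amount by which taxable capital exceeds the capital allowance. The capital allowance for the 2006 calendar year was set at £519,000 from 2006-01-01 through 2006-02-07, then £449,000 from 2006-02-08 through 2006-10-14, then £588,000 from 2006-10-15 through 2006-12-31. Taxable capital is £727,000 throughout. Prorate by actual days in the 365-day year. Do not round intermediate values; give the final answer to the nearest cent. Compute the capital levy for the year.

£6,266.21

2006-01-01 to 2006-02-07: 38 days, exemption £519,000 → (£727,000 − £519,000) × 2.6% × 38/365 = £563.0247
2006-02-08 to 2006-10-14: 249 days, exemption £449,000 → (£727,000 − £449,000) × 2.6% × 249/365 = £4,930.8822
2006-10-15 to 2006-12-31: 78 days, exemption £588,000 → (£727,000 − £588,000) × 2.6% × 78/365 = £772.3068
Total = £6,266.2137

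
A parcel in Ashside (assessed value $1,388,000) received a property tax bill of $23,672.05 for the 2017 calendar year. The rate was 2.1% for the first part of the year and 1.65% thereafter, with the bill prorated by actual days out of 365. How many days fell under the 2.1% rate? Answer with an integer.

45 days

Let d = days at the first rate; then 365 − d days at the second rate.
$1,388,000 × [2.1%·d + 1.65%·(365−d)] / 365 = $23,672.05
Solving gives d = 45, so the new rate took effect on 15 February 2017.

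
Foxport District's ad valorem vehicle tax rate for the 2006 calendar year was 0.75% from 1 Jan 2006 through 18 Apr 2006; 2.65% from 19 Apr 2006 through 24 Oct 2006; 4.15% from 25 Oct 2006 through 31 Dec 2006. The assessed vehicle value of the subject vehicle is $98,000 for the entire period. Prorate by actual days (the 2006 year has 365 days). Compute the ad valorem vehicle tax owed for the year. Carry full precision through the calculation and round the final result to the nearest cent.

1 Jan – 18 Apr 2006: 108 days at 0.75% → $98,000 × 0.75% × 108/365 = $217.4795
19 Apr – 24 Oct 2006: 189 days at 2.65% → $98,000 × 2.65% × 189/365 = $1,344.7479
25 Oct – 31 Dec 2006: 68 days at 4.15% → $98,000 × 4.15% × 68/365 = $757.6877
Total = $2,319.9151

$2,319.92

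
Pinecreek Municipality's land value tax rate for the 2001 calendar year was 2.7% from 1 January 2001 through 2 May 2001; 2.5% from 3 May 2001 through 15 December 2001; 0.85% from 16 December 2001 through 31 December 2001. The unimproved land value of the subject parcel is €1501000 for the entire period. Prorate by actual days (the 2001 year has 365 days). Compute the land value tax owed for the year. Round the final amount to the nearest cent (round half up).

1 January – 2 May 2001: 122 days at 2.7% → €1501000 × 2.7% × 122/365 = €13546.0110
3 May – 15 December 2001: 227 days at 2.5% → €1501000 × 2.5% × 227/365 = €23337.4658
16 December – 31 December 2001: 16 days at 0.85% → €1501000 × 0.85% × 16/365 = €559.2767
Total = €37442.7534

€37442.75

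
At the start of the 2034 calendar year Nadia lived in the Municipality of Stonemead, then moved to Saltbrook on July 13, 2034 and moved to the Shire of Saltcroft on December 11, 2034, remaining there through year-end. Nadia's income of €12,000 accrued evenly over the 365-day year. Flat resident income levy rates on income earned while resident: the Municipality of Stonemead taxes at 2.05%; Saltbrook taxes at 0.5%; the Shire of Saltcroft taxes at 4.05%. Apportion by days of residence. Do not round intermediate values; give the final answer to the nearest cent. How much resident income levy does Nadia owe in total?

The Municipality of Stonemead, January 1 – July 12, 2034: 193 days → €12,000 × 2.05% × 193/365 = €130.0767
Saltbrook, July 13 – December 10, 2034: 151 days → €12,000 × 0.5% × 151/365 = €24.8219
The Shire of Saltcroft, December 11 – December 31, 2034: 21 days → €12,000 × 4.05% × 21/365 = €27.9616
Total = €182.8603

€182.86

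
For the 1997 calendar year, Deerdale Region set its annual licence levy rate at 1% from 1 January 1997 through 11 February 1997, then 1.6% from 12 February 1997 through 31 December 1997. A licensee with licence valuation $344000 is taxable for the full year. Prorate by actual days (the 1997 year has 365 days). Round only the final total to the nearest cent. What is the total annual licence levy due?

$5266.50

1 January – 11 February 1997: 42 days at 1% → $344000 × 1% × 42/365 = $395.8356
12 February – 31 December 1997: 323 days at 1.6% → $344000 × 1.6% × 323/365 = $4870.6630
Total = $5266.4986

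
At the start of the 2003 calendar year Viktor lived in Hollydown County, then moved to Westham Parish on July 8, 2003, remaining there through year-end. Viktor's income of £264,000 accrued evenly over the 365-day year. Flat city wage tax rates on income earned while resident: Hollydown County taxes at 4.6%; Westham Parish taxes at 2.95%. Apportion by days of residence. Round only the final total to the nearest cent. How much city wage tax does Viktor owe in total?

Hollydown County, January 1 – July 7, 2003: 188 days → £264,000 × 4.6% × 188/365 = £6,254.9918
Westham Parish, July 8 – December 31, 2003: 177 days → £264,000 × 2.95% × 177/365 = £3,776.6466
Total = £10,031.6384

£10,031.64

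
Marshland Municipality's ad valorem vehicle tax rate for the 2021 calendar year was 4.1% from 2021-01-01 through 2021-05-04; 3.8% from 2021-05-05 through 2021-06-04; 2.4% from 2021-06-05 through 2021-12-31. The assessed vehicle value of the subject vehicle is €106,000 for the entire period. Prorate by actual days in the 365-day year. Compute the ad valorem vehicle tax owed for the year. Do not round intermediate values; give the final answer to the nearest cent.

2021-01-01 to 2021-05-04: 124 days at 4.1% → €106,000 × 4.1% × 124/365 = €1,476.4493
2021-05-05 to 2021-06-04: 31 days at 3.8% → €106,000 × 3.8% × 31/365 = €342.1041
2021-06-05 to 2021-12-31: 210 days at 2.4% → €106,000 × 2.4% × 210/365 = €1,463.6712
Total = €3,282.2247

€3,282.22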